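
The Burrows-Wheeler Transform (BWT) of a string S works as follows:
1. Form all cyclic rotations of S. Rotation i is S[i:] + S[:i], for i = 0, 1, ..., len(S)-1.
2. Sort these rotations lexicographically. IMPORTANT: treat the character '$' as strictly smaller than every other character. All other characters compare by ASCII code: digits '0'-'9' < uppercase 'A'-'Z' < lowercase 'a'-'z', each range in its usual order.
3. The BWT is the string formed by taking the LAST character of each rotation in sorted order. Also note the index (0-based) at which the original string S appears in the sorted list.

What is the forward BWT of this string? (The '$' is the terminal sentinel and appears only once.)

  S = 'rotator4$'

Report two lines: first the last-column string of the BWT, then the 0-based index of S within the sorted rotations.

Answer: 4rttro$oa
6

Derivation:
All 9 rotations (rotation i = S[i:]+S[:i]):
  rot[0] = rotator4$
  rot[1] = otator4$r
  rot[2] = tator4$ro
  rot[3] = ator4$rot
  rot[4] = tor4$rota
  rot[5] = or4$rotat
  rot[6] = r4$rotato
  rot[7] = 4$rotator
  rot[8] = $rotator4
Sorted (with $ < everything):
  sorted[0] = $rotator4  (last char: '4')
  sorted[1] = 4$rotator  (last char: 'r')
  sorted[2] = ator4$rot  (last char: 't')
  sorted[3] = or4$rotat  (last char: 't')
  sorted[4] = otator4$r  (last char: 'r')
  sorted[5] = r4$rotato  (last char: 'o')
  sorted[6] = rotator4$  (last char: '$')
  sorted[7] = tator4$ro  (last char: 'o')
  sorted[8] = tor4$rota  (last char: 'a')
Last column: 4rttro$oa
Original string S is at sorted index 6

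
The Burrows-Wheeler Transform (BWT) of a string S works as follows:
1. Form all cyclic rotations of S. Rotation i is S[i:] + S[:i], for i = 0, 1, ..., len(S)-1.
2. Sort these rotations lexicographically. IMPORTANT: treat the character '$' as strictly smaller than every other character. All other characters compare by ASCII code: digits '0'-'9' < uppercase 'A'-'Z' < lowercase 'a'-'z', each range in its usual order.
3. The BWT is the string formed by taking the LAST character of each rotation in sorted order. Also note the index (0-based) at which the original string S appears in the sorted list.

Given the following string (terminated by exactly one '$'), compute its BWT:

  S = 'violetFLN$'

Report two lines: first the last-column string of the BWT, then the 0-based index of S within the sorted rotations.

Answer: NtFLlvoie$
9

Derivation:
All 10 rotations (rotation i = S[i:]+S[:i]):
  rot[0] = violetFLN$
  rot[1] = ioletFLN$v
  rot[2] = oletFLN$vi
  rot[3] = letFLN$vio
  rot[4] = etFLN$viol
  rot[5] = tFLN$viole
  rot[6] = FLN$violet
  rot[7] = LN$violetF
  rot[8] = N$violetFL
  rot[9] = $violetFLN
Sorted (with $ < everything):
  sorted[0] = $violetFLN  (last char: 'N')
  sorted[1] = FLN$violet  (last char: 't')
  sorted[2] = LN$violetF  (last char: 'F')
  sorted[3] = N$violetFL  (last char: 'L')
  sorted[4] = etFLN$viol  (last char: 'l')
  sorted[5] = ioletFLN$v  (last char: 'v')
  sorted[6] = letFLN$vio  (last char: 'o')
  sorted[7] = oletFLN$vi  (last char: 'i')
  sorted[8] = tFLN$viole  (last char: 'e')
  sorted[9] = violetFLN$  (last char: '$')
Last column: NtFLlvoie$
Original string S is at sorted index 9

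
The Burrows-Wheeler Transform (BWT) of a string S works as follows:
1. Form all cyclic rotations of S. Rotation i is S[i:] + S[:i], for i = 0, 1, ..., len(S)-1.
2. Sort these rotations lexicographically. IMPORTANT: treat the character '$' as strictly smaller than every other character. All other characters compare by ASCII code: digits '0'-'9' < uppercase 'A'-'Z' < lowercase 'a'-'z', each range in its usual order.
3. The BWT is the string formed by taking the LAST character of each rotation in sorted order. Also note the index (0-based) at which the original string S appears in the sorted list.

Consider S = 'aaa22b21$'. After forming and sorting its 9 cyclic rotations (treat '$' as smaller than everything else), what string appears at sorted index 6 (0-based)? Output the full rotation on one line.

All 9 rotations (rotation i = S[i:]+S[:i]):
  rot[0] = aaa22b21$
  rot[1] = aa22b21$a
  rot[2] = a22b21$aa
  rot[3] = 22b21$aaa
  rot[4] = 2b21$aaa2
  rot[5] = b21$aaa22
  rot[6] = 21$aaa22b
  rot[7] = 1$aaa22b2
  rot[8] = $aaa22b21
Sorted (with $ < everything):
  sorted[0] = $aaa22b21
  sorted[1] = 1$aaa22b2
  sorted[2] = 21$aaa22b
  sorted[3] = 22b21$aaa
  sorted[4] = 2b21$aaa2
  sorted[5] = a22b21$aa
  sorted[6] = aa22b21$a
  sorted[7] = aaa22b21$
  sorted[8] = b21$aaa22
sorted[6] = aa22b21$a

Answer: aa22b21$a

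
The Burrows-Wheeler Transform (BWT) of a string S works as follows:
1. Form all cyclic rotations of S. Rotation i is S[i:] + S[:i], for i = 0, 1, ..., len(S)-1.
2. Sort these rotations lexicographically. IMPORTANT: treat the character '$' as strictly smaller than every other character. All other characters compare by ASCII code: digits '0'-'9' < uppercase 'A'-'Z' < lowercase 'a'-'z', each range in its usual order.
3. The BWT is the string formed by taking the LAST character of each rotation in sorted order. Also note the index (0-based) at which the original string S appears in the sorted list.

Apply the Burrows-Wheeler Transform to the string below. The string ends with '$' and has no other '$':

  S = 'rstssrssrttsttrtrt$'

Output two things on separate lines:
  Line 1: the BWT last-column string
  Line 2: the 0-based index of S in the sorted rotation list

All 19 rotations (rotation i = S[i:]+S[:i]):
  rot[0] = rstssrssrttsttrtrt$
  rot[1] = stssrssrttsttrtrt$r
  rot[2] = tssrssrttsttrtrt$rs
  rot[3] = ssrssrttsttrtrt$rst
  rot[4] = srssrttsttrtrt$rsts
  rot[5] = rssrttsttrtrt$rstss
  rot[6] = ssrttsttrtrt$rstssr
  rot[7] = srttsttrtrt$rstssrs
  rot[8] = rttsttrtrt$rstssrss
  rot[9] = ttsttrtrt$rstssrssr
  rot[10] = tsttrtrt$rstssrssrt
  rot[11] = sttrtrt$rstssrssrtt
  rot[12] = ttrtrt$rstssrssrtts
  rot[13] = trtrt$rstssrssrttst
  rot[14] = rtrt$rstssrssrttstt
  rot[15] = trt$rstssrssrttsttr
  rot[16] = rt$rstssrssrttsttrt
  rot[17] = t$rstssrssrttsttrtr
  rot[18] = $rstssrssrttsttrtrt
Sorted (with $ < everything):
  sorted[0] = $rstssrssrttsttrtrt  (last char: 't')
  sorted[1] = rssrttsttrtrt$rstss  (last char: 's')
  sorted[2] = rstssrssrttsttrtrt$  (last char: '$')
  sorted[3] = rt$rstssrssrttsttrt  (last char: 't')
  sorted[4] = rtrt$rstssrssrttstt  (last char: 't')
  sorted[5] = rttsttrtrt$rstssrss  (last char: 's')
  sorted[6] = srssrttsttrtrt$rsts  (last char: 's')
  sorted[7] = srttsttrtrt$rstssrs  (last char: 's')
  sorted[8] = ssrssrttsttrtrt$rst  (last char: 't')
  sorted[9] = ssrttsttrtrt$rstssr  (last char: 'r')
  sorted[10] = stssrssrttsttrtrt$r  (last char: 'r')
  sorted[11] = sttrtrt$rstssrssrtt  (last char: 't')
  sorted[12] = t$rstssrssrttsttrtr  (last char: 'r')
  sorted[13] = trt$rstssrssrttsttr  (last char: 'r')
  sorted[14] = trtrt$rstssrssrttst  (last char: 't')
  sorted[15] = tssrssrttsttrtrt$rs  (last char: 's')
  sorted[16] = tsttrtrt$rstssrssrt  (last char: 't')
  sorted[17] = ttrtrt$rstssrssrtts  (last char: 's')
  sorted[18] = ttsttrtrt$rstssrssr  (last char: 'r')
Last column: ts$ttssstrrtrrtstsr
Original string S is at sorted index 2

Answer: ts$ttssstrrtrrtstsr
2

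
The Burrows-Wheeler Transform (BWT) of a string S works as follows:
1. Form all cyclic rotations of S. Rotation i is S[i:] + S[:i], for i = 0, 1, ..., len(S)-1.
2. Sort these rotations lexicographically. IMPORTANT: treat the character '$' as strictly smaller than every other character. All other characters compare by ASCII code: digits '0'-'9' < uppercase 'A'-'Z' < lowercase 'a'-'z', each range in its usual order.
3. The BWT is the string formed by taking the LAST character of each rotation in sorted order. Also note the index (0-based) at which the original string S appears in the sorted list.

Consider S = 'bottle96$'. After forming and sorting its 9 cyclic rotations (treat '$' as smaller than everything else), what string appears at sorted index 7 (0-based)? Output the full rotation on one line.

All 9 rotations (rotation i = S[i:]+S[:i]):
  rot[0] = bottle96$
  rot[1] = ottle96$b
  rot[2] = ttle96$bo
  rot[3] = tle96$bot
  rot[4] = le96$bott
  rot[5] = e96$bottl
  rot[6] = 96$bottle
  rot[7] = 6$bottle9
  rot[8] = $bottle96
Sorted (with $ < everything):
  sorted[0] = $bottle96
  sorted[1] = 6$bottle9
  sorted[2] = 96$bottle
  sorted[3] = bottle96$
  sorted[4] = e96$bottl
  sorted[5] = le96$bott
  sorted[6] = ottle96$b
  sorted[7] = tle96$bot
  sorted[8] = ttle96$bo
sorted[7] = tle96$bot

Answer: tle96$bot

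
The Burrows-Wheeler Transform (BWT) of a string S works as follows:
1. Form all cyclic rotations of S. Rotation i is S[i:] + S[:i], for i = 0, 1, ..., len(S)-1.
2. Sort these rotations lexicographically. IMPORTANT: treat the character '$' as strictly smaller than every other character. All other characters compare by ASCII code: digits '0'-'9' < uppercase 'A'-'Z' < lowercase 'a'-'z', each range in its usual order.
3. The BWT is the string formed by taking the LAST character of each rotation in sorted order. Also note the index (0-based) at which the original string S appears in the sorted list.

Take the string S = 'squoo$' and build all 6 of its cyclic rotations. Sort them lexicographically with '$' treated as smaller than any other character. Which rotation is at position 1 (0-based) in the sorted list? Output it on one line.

All 6 rotations (rotation i = S[i:]+S[:i]):
  rot[0] = squoo$
  rot[1] = quoo$s
  rot[2] = uoo$sq
  rot[3] = oo$squ
  rot[4] = o$squo
  rot[5] = $squoo
Sorted (with $ < everything):
  sorted[0] = $squoo
  sorted[1] = o$squo
  sorted[2] = oo$squ
  sorted[3] = quoo$s
  sorted[4] = squoo$
  sorted[5] = uoo$sq
sorted[1] = o$squo

Answer: o$squo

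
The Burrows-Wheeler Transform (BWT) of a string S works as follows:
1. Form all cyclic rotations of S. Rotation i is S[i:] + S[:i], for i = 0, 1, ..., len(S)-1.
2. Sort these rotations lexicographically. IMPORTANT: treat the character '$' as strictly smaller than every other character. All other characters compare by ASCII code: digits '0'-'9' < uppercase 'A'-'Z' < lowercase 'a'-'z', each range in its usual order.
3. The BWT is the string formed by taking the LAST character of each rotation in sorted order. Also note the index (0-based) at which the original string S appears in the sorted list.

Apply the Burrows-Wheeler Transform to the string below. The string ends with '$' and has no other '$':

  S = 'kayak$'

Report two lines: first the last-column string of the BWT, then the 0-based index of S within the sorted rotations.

All 6 rotations (rotation i = S[i:]+S[:i]):
  rot[0] = kayak$
  rot[1] = ayak$k
  rot[2] = yak$ka
  rot[3] = ak$kay
  rot[4] = k$kaya
  rot[5] = $kayak
Sorted (with $ < everything):
  sorted[0] = $kayak  (last char: 'k')
  sorted[1] = ak$kay  (last char: 'y')
  sorted[2] = ayak$k  (last char: 'k')
  sorted[3] = k$kaya  (last char: 'a')
  sorted[4] = kayak$  (last char: '$')
  sorted[5] = yak$ka  (last char: 'a')
Last column: kyka$a
Original string S is at sorted index 4

Answer: kyka$a
4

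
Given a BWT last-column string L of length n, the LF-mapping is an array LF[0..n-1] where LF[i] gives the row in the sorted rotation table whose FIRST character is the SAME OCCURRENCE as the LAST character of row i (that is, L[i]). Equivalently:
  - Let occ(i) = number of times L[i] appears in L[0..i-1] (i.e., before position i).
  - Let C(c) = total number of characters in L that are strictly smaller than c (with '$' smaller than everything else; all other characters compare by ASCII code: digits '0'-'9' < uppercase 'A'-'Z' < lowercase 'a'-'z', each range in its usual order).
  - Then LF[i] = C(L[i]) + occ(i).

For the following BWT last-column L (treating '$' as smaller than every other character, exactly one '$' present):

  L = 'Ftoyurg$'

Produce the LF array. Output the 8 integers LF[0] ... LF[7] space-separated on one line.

Char counts: '$':1, 'F':1, 'g':1, 'o':1, 'r':1, 't':1, 'u':1, 'y':1
C (first-col start): C('$')=0, C('F')=1, C('g')=2, C('o')=3, C('r')=4, C('t')=5, C('u')=6, C('y')=7
L[0]='F': occ=0, LF[0]=C('F')+0=1+0=1
L[1]='t': occ=0, LF[1]=C('t')+0=5+0=5
L[2]='o': occ=0, LF[2]=C('o')+0=3+0=3
L[3]='y': occ=0, LF[3]=C('y')+0=7+0=7
L[4]='u': occ=0, LF[4]=C('u')+0=6+0=6
L[5]='r': occ=0, LF[5]=C('r')+0=4+0=4
L[6]='g': occ=0, LF[6]=C('g')+0=2+0=2
L[7]='$': occ=0, LF[7]=C('$')+0=0+0=0

Answer: 1 5 3 7 6 4 2 0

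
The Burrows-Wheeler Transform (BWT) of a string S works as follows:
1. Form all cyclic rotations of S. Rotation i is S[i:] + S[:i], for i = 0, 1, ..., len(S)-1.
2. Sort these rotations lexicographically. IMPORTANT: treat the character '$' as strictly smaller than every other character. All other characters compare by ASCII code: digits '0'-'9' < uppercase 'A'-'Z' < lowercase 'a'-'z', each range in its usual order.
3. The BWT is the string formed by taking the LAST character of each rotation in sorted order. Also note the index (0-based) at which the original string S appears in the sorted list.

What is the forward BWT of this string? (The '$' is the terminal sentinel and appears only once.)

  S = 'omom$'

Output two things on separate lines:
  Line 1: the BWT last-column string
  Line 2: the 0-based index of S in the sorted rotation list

Answer: moom$
4

Derivation:
All 5 rotations (rotation i = S[i:]+S[:i]):
  rot[0] = omom$
  rot[1] = mom$o
  rot[2] = om$om
  rot[3] = m$omo
  rot[4] = $omom
Sorted (with $ < everything):
  sorted[0] = $omom  (last char: 'm')
  sorted[1] = m$omo  (last char: 'o')
  sorted[2] = mom$o  (last char: 'o')
  sorted[3] = om$om  (last char: 'm')
  sorted[4] = omom$  (last char: '$')
Last column: moom$
Original string S is at sorted index 4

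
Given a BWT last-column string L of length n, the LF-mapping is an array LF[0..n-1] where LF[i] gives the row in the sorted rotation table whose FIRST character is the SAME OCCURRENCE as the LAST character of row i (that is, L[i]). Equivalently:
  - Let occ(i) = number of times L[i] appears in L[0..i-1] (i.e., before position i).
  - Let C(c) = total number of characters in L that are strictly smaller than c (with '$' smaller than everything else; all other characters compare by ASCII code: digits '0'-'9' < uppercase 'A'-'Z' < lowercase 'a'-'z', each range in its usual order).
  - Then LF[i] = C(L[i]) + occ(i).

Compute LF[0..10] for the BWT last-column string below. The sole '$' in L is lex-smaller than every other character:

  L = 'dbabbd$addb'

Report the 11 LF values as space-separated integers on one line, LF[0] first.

Char counts: '$':1, 'a':2, 'b':4, 'd':4
C (first-col start): C('$')=0, C('a')=1, C('b')=3, C('d')=7
L[0]='d': occ=0, LF[0]=C('d')+0=7+0=7
L[1]='b': occ=0, LF[1]=C('b')+0=3+0=3
L[2]='a': occ=0, LF[2]=C('a')+0=1+0=1
L[3]='b': occ=1, LF[3]=C('b')+1=3+1=4
L[4]='b': occ=2, LF[4]=C('b')+2=3+2=5
L[5]='d': occ=1, LF[5]=C('d')+1=7+1=8
L[6]='$': occ=0, LF[6]=C('$')+0=0+0=0
L[7]='a': occ=1, LF[7]=C('a')+1=1+1=2
L[8]='d': occ=2, LF[8]=C('d')+2=7+2=9
L[9]='d': occ=3, LF[9]=C('d')+3=7+3=10
L[10]='b': occ=3, LF[10]=C('b')+3=3+3=6

Answer: 7 3 1 4 5 8 0 2 9 10 6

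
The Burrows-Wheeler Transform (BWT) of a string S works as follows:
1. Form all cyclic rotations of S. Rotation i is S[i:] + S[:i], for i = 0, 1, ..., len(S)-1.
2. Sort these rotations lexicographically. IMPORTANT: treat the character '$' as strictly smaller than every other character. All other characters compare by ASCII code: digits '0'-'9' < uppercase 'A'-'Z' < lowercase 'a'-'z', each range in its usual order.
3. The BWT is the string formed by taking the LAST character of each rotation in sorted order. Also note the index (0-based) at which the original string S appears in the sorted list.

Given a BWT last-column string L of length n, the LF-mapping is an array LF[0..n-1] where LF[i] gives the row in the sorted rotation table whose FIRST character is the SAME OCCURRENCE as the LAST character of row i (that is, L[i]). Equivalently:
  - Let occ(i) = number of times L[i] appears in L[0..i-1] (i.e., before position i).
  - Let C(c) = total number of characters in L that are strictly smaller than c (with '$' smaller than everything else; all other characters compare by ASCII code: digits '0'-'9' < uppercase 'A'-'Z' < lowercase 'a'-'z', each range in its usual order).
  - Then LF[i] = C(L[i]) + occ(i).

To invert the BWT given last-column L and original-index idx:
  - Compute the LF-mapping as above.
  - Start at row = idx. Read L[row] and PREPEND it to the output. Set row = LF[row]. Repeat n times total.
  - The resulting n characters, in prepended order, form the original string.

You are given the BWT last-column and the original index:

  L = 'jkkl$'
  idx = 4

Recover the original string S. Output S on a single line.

Answer: lkkj$

Derivation:
LF mapping: 1 2 3 4 0
Walk LF starting at row 4, prepending L[row]:
  step 1: row=4, L[4]='$', prepend. Next row=LF[4]=0
  step 2: row=0, L[0]='j', prepend. Next row=LF[0]=1
  step 3: row=1, L[1]='k', prepend. Next row=LF[1]=2
  step 4: row=2, L[2]='k', prepend. Next row=LF[2]=3
  step 5: row=3, L[3]='l', prepend. Next row=LF[3]=4
Reversed output: lkkj$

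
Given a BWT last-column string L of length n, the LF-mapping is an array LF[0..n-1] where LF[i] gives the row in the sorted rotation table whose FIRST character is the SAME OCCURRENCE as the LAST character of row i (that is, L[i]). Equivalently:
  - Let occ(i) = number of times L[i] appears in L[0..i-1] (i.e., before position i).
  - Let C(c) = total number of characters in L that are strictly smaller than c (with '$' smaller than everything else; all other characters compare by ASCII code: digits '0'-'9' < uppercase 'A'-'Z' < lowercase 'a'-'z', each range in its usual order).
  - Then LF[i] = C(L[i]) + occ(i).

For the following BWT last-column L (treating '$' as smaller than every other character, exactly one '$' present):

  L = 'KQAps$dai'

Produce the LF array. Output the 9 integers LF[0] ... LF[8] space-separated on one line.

Char counts: '$':1, 'A':1, 'K':1, 'Q':1, 'a':1, 'd':1, 'i':1, 'p':1, 's':1
C (first-col start): C('$')=0, C('A')=1, C('K')=2, C('Q')=3, C('a')=4, C('d')=5, C('i')=6, C('p')=7, C('s')=8
L[0]='K': occ=0, LF[0]=C('K')+0=2+0=2
L[1]='Q': occ=0, LF[1]=C('Q')+0=3+0=3
L[2]='A': occ=0, LF[2]=C('A')+0=1+0=1
L[3]='p': occ=0, LF[3]=C('p')+0=7+0=7
L[4]='s': occ=0, LF[4]=C('s')+0=8+0=8
L[5]='$': occ=0, LF[5]=C('$')+0=0+0=0
L[6]='d': occ=0, LF[6]=C('d')+0=5+0=5
L[7]='a': occ=0, LF[7]=C('a')+0=4+0=4
L[8]='i': occ=0, LF[8]=C('i')+0=6+0=6

Answer: 2 3 1 7 8 0 5 4 6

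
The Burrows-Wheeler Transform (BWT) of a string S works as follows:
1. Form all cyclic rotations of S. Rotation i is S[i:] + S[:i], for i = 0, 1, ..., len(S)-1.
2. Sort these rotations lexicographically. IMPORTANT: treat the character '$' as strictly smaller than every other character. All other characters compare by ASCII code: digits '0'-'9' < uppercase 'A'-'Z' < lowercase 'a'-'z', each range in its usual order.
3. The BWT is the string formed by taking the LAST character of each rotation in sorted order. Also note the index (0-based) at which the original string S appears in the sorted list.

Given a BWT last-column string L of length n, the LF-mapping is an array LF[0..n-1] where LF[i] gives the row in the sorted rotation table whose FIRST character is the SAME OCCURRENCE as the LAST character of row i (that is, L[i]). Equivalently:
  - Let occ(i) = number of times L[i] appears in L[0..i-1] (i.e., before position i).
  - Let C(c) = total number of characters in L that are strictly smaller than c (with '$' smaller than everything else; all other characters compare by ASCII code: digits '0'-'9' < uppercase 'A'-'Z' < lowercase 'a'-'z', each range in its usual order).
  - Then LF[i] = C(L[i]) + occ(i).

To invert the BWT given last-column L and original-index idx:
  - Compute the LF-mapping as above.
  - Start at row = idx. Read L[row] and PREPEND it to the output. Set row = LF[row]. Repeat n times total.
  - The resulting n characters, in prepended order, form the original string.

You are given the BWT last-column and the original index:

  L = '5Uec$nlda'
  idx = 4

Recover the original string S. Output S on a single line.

LF mapping: 1 2 6 4 0 8 7 5 3
Walk LF starting at row 4, prepending L[row]:
  step 1: row=4, L[4]='$', prepend. Next row=LF[4]=0
  step 2: row=0, L[0]='5', prepend. Next row=LF[0]=1
  step 3: row=1, L[1]='U', prepend. Next row=LF[1]=2
  step 4: row=2, L[2]='e', prepend. Next row=LF[2]=6
  step 5: row=6, L[6]='l', prepend. Next row=LF[6]=7
  step 6: row=7, L[7]='d', prepend. Next row=LF[7]=5
  step 7: row=5, L[5]='n', prepend. Next row=LF[5]=8
  step 8: row=8, L[8]='a', prepend. Next row=LF[8]=3
  step 9: row=3, L[3]='c', prepend. Next row=LF[3]=4
Reversed output: candleU5$

Answer: candleU5$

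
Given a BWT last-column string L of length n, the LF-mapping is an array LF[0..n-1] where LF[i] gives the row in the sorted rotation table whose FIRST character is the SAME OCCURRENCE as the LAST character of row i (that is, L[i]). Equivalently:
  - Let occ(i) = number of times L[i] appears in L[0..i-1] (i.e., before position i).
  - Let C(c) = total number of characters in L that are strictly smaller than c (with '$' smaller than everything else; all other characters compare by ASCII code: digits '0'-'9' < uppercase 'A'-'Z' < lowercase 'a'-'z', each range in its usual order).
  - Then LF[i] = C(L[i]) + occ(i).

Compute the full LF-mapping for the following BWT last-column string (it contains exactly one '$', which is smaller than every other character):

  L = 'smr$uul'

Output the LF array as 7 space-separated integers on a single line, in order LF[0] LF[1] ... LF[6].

Answer: 4 2 3 0 5 6 1

Derivation:
Char counts: '$':1, 'l':1, 'm':1, 'r':1, 's':1, 'u':2
C (first-col start): C('$')=0, C('l')=1, C('m')=2, C('r')=3, C('s')=4, C('u')=5
L[0]='s': occ=0, LF[0]=C('s')+0=4+0=4
L[1]='m': occ=0, LF[1]=C('m')+0=2+0=2
L[2]='r': occ=0, LF[2]=C('r')+0=3+0=3
L[3]='$': occ=0, LF[3]=C('$')+0=0+0=0
L[4]='u': occ=0, LF[4]=C('u')+0=5+0=5
L[5]='u': occ=1, LF[5]=C('u')+1=5+1=6
L[6]='l': occ=0, LF[6]=C('l')+0=1+0=1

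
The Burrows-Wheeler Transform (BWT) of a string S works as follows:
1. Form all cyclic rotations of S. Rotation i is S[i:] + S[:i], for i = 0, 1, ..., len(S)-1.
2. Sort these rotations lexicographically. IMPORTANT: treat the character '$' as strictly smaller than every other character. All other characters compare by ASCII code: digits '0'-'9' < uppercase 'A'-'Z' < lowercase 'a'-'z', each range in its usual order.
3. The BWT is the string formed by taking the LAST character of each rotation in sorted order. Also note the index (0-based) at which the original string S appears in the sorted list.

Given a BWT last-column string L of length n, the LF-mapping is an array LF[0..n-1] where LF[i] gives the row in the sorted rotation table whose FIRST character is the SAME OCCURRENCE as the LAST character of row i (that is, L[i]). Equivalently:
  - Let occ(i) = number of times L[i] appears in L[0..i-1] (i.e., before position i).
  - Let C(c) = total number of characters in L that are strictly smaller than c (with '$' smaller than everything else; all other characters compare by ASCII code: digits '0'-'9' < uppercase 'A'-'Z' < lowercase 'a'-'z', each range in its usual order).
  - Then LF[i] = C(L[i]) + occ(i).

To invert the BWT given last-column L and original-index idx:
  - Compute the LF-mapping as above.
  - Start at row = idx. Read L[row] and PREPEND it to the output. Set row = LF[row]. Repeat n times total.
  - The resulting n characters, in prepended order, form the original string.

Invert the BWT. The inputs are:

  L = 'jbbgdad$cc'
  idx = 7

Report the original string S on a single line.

LF mapping: 9 2 3 8 6 1 7 0 4 5
Walk LF starting at row 7, prepending L[row]:
  step 1: row=7, L[7]='$', prepend. Next row=LF[7]=0
  step 2: row=0, L[0]='j', prepend. Next row=LF[0]=9
  step 3: row=9, L[9]='c', prepend. Next row=LF[9]=5
  step 4: row=5, L[5]='a', prepend. Next row=LF[5]=1
  step 5: row=1, L[1]='b', prepend. Next row=LF[1]=2
  step 6: row=2, L[2]='b', prepend. Next row=LF[2]=3
  step 7: row=3, L[3]='g', prepend. Next row=LF[3]=8
  step 8: row=8, L[8]='c', prepend. Next row=LF[8]=4
  step 9: row=4, L[4]='d', prepend. Next row=LF[4]=6
  step 10: row=6, L[6]='d', prepend. Next row=LF[6]=7
Reversed output: ddcgbbacj$

Answer: ddcgbbacj$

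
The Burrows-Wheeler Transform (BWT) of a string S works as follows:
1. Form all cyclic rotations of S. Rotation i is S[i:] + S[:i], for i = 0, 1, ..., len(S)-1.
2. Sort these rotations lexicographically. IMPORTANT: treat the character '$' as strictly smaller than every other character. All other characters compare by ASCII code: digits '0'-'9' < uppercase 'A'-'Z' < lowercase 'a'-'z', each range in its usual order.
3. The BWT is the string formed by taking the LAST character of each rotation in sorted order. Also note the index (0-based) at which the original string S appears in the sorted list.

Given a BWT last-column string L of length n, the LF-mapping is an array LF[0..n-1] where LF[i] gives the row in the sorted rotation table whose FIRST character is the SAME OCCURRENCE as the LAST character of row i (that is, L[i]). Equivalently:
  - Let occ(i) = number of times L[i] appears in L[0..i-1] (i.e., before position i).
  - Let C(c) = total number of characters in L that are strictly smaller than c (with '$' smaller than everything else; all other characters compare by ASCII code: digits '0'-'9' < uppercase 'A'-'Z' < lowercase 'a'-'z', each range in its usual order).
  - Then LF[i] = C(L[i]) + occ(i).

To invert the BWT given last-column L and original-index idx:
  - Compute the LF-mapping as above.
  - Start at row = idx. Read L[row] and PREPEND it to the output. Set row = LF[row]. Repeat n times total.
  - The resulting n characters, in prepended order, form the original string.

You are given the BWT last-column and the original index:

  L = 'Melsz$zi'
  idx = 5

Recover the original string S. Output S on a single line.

LF mapping: 1 2 4 5 6 0 7 3
Walk LF starting at row 5, prepending L[row]:
  step 1: row=5, L[5]='$', prepend. Next row=LF[5]=0
  step 2: row=0, L[0]='M', prepend. Next row=LF[0]=1
  step 3: row=1, L[1]='e', prepend. Next row=LF[1]=2
  step 4: row=2, L[2]='l', prepend. Next row=LF[2]=4
  step 5: row=4, L[4]='z', prepend. Next row=LF[4]=6
  step 6: row=6, L[6]='z', prepend. Next row=LF[6]=7
  step 7: row=7, L[7]='i', prepend. Next row=LF[7]=3
  step 8: row=3, L[3]='s', prepend. Next row=LF[3]=5
Reversed output: sizzleM$

Answer: sizzleM$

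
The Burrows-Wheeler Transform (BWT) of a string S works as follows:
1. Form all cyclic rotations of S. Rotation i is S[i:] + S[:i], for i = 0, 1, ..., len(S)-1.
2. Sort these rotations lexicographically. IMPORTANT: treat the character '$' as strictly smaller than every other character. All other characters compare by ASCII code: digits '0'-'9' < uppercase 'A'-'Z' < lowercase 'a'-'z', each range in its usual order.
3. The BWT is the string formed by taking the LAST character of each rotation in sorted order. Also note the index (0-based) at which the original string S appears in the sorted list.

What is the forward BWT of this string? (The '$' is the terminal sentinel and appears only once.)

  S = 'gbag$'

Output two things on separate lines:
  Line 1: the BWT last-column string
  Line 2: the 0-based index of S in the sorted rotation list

Answer: gbga$
4

Derivation:
All 5 rotations (rotation i = S[i:]+S[:i]):
  rot[0] = gbag$
  rot[1] = bag$g
  rot[2] = ag$gb
  rot[3] = g$gba
  rot[4] = $gbag
Sorted (with $ < everything):
  sorted[0] = $gbag  (last char: 'g')
  sorted[1] = ag$gb  (last char: 'b')
  sorted[2] = bag$g  (last char: 'g')
  sorted[3] = g$gba  (last char: 'a')
  sorted[4] = gbag$  (last char: '$')
Last column: gbga$
Original string S is at sorted index 4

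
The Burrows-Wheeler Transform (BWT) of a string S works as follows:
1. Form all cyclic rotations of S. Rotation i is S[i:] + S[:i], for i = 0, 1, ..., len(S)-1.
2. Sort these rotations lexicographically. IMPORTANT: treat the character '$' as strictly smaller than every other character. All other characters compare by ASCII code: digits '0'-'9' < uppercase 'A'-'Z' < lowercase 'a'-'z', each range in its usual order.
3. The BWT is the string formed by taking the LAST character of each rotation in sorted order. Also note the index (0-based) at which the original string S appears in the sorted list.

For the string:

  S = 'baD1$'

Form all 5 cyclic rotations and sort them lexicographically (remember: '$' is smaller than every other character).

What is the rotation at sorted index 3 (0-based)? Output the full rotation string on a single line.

All 5 rotations (rotation i = S[i:]+S[:i]):
  rot[0] = baD1$
  rot[1] = aD1$b
  rot[2] = D1$ba
  rot[3] = 1$baD
  rot[4] = $baD1
Sorted (with $ < everything):
  sorted[0] = $baD1
  sorted[1] = 1$baD
  sorted[2] = D1$ba
  sorted[3] = aD1$b
  sorted[4] = baD1$
sorted[3] = aD1$b

Answer: aD1$b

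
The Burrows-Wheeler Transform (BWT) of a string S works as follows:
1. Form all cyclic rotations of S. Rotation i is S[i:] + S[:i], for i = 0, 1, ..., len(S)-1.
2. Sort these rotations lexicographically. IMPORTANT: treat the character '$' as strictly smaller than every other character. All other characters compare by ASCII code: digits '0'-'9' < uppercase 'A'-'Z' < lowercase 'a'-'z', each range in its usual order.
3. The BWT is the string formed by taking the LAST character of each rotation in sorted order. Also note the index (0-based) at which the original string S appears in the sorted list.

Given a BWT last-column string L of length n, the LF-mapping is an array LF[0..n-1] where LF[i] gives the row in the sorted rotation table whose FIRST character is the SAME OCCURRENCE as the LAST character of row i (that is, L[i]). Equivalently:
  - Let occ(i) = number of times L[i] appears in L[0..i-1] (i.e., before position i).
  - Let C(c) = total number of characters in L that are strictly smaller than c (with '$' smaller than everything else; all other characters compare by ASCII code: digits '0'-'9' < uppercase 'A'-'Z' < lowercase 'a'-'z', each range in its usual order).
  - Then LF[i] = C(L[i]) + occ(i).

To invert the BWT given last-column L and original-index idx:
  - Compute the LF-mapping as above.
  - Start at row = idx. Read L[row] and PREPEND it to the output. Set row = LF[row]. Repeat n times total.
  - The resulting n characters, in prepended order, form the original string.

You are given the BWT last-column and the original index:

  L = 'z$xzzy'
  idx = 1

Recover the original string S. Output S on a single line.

Answer: xyzzz$

Derivation:
LF mapping: 3 0 1 4 5 2
Walk LF starting at row 1, prepending L[row]:
  step 1: row=1, L[1]='$', prepend. Next row=LF[1]=0
  step 2: row=0, L[0]='z', prepend. Next row=LF[0]=3
  step 3: row=3, L[3]='z', prepend. Next row=LF[3]=4
  step 4: row=4, L[4]='z', prepend. Next row=LF[4]=5
  step 5: row=5, L[5]='y', prepend. Next row=LF[5]=2
  step 6: row=2, L[2]='x', prepend. Next row=LF[2]=1
Reversed output: xyzzz$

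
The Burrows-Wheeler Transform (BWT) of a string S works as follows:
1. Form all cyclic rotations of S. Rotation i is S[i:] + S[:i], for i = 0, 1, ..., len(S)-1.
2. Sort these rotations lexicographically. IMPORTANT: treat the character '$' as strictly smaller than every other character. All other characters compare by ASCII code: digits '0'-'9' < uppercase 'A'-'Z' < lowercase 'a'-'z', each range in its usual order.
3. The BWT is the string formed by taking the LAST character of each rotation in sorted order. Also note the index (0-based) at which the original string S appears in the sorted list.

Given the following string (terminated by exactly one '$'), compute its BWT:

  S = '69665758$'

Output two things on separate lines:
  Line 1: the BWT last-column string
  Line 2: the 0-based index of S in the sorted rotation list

All 9 rotations (rotation i = S[i:]+S[:i]):
  rot[0] = 69665758$
  rot[1] = 9665758$6
  rot[2] = 665758$69
  rot[3] = 65758$696
  rot[4] = 5758$6966
  rot[5] = 758$69665
  rot[6] = 58$696657
  rot[7] = 8$6966575
  rot[8] = $69665758
Sorted (with $ < everything):
  sorted[0] = $69665758  (last char: '8')
  sorted[1] = 5758$6966  (last char: '6')
  sorted[2] = 58$696657  (last char: '7')
  sorted[3] = 65758$696  (last char: '6')
  sorted[4] = 665758$69  (last char: '9')
  sorted[5] = 69665758$  (last char: '$')
  sorted[6] = 758$69665  (last char: '5')
  sorted[7] = 8$6966575  (last char: '5')
  sorted[8] = 9665758$6  (last char: '6')
Last column: 86769$556
Original string S is at sorted index 5

Answer: 86769$556
5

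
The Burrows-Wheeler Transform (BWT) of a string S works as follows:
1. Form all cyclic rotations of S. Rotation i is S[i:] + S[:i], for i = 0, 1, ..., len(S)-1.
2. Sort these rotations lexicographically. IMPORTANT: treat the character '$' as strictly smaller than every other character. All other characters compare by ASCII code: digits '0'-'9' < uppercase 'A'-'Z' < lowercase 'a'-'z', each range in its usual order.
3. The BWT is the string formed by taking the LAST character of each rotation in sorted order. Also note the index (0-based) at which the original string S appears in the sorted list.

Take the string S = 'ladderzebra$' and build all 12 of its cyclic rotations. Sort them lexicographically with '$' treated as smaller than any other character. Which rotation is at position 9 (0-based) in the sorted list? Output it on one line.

Answer: ra$ladderzeb

Derivation:
All 12 rotations (rotation i = S[i:]+S[:i]):
  rot[0] = ladderzebra$
  rot[1] = adderzebra$l
  rot[2] = dderzebra$la
  rot[3] = derzebra$lad
  rot[4] = erzebra$ladd
  rot[5] = rzebra$ladde
  rot[6] = zebra$ladder
  rot[7] = ebra$ladderz
  rot[8] = bra$ladderze
  rot[9] = ra$ladderzeb
  rot[10] = a$ladderzebr
  rot[11] = $ladderzebra
Sorted (with $ < everything):
  sorted[0] = $ladderzebra
  sorted[1] = a$ladderzebr
  sorted[2] = adderzebra$l
  sorted[3] = bra$ladderze
  sorted[4] = dderzebra$la
  sorted[5] = derzebra$lad
  sorted[6] = ebra$ladderz
  sorted[7] = erzebra$ladd
  sorted[8] = ladderzebra$
  sorted[9] = ra$ladderzeb
  sorted[10] = rzebra$ladde
  sorted[11] = zebra$ladder
sorted[9] = ra$ladderzeb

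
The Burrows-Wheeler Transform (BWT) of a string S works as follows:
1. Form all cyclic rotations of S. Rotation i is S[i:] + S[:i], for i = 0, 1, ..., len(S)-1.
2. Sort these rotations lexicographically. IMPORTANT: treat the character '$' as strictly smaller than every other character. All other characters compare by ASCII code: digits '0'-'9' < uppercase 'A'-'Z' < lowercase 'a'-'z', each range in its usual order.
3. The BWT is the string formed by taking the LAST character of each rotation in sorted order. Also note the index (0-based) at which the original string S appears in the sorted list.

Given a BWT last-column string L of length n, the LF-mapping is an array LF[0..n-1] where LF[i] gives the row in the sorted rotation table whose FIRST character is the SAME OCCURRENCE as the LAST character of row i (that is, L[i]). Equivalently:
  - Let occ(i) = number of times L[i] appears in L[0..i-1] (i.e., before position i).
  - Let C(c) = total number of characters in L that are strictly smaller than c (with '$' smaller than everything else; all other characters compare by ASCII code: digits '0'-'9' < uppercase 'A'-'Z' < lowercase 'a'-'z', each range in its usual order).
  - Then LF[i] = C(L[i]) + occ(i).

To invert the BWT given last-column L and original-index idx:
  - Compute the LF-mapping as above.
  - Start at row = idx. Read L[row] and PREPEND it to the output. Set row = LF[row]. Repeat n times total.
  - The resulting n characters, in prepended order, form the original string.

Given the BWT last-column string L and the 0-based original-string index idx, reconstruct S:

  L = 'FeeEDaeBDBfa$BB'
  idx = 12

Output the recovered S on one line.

LF mapping: 8 11 12 7 5 9 13 1 6 2 14 10 0 3 4
Walk LF starting at row 12, prepending L[row]:
  step 1: row=12, L[12]='$', prepend. Next row=LF[12]=0
  step 2: row=0, L[0]='F', prepend. Next row=LF[0]=8
  step 3: row=8, L[8]='D', prepend. Next row=LF[8]=6
  step 4: row=6, L[6]='e', prepend. Next row=LF[6]=13
  step 5: row=13, L[13]='B', prepend. Next row=LF[13]=3
  step 6: row=3, L[3]='E', prepend. Next row=LF[3]=7
  step 7: row=7, L[7]='B', prepend. Next row=LF[7]=1
  step 8: row=1, L[1]='e', prepend. Next row=LF[1]=11
  step 9: row=11, L[11]='a', prepend. Next row=LF[11]=10
  step 10: row=10, L[10]='f', prepend. Next row=LF[10]=14
  step 11: row=14, L[14]='B', prepend. Next row=LF[14]=4
  step 12: row=4, L[4]='D', prepend. Next row=LF[4]=5
  step 13: row=5, L[5]='a', prepend. Next row=LF[5]=9
  step 14: row=9, L[9]='B', prepend. Next row=LF[9]=2
  step 15: row=2, L[2]='e', prepend. Next row=LF[2]=12
Reversed output: eBaDBfaeBEBeDF$

Answer: eBaDBfaeBEBeDF$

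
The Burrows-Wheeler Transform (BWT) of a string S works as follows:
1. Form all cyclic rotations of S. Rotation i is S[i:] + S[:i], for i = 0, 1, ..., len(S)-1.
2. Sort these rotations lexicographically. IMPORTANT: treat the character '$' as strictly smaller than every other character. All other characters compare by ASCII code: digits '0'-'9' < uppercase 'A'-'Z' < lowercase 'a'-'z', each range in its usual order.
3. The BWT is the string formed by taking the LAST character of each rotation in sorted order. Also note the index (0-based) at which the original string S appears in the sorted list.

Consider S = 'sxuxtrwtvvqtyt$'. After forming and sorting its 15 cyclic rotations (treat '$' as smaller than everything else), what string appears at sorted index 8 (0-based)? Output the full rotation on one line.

Answer: uxtrwtvvqtyt$sx

Derivation:
All 15 rotations (rotation i = S[i:]+S[:i]):
  rot[0] = sxuxtrwtvvqtyt$
  rot[1] = xuxtrwtvvqtyt$s
  rot[2] = uxtrwtvvqtyt$sx
  rot[3] = xtrwtvvqtyt$sxu
  rot[4] = trwtvvqtyt$sxux
  rot[5] = rwtvvqtyt$sxuxt
  rot[6] = wtvvqtyt$sxuxtr
  rot[7] = tvvqtyt$sxuxtrw
  rot[8] = vvqtyt$sxuxtrwt
  rot[9] = vqtyt$sxuxtrwtv
  rot[10] = qtyt$sxuxtrwtvv
  rot[11] = tyt$sxuxtrwtvvq
  rot[12] = yt$sxuxtrwtvvqt
  rot[13] = t$sxuxtrwtvvqty
  rot[14] = $sxuxtrwtvvqtyt
Sorted (with $ < everything):
  sorted[0] = $sxuxtrwtvvqtyt
  sorted[1] = qtyt$sxuxtrwtvv
  sorted[2] = rwtvvqtyt$sxuxt
  sorted[3] = sxuxtrwtvvqtyt$
  sorted[4] = t$sxuxtrwtvvqty
  sorted[5] = trwtvvqtyt$sxux
  sorted[6] = tvvqtyt$sxuxtrw
  sorted[7] = tyt$sxuxtrwtvvq
  sorted[8] = uxtrwtvvqtyt$sx
  sorted[9] = vqtyt$sxuxtrwtv
  sorted[10] = vvqtyt$sxuxtrwt
  sorted[11] = wtvvqtyt$sxuxtr
  sorted[12] = xtrwtvvqtyt$sxu
  sorted[13] = xuxtrwtvvqtyt$s
  sorted[14] = yt$sxuxtrwtvvqt
sorted[8] = uxtrwtvvqtyt$sx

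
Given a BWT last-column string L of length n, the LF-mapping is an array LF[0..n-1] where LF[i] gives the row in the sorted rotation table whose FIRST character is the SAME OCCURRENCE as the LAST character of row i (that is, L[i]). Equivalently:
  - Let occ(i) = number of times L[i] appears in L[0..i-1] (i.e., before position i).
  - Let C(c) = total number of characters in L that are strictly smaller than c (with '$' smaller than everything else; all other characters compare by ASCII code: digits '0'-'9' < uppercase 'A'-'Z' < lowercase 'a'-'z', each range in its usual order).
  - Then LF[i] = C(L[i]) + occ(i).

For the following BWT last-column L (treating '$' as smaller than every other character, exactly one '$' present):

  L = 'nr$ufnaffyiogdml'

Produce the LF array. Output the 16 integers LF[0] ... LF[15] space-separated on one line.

Char counts: '$':1, 'a':1, 'd':1, 'f':3, 'g':1, 'i':1, 'l':1, 'm':1, 'n':2, 'o':1, 'r':1, 'u':1, 'y':1
C (first-col start): C('$')=0, C('a')=1, C('d')=2, C('f')=3, C('g')=6, C('i')=7, C('l')=8, C('m')=9, C('n')=10, C('o')=12, C('r')=13, C('u')=14, C('y')=15
L[0]='n': occ=0, LF[0]=C('n')+0=10+0=10
L[1]='r': occ=0, LF[1]=C('r')+0=13+0=13
L[2]='$': occ=0, LF[2]=C('$')+0=0+0=0
L[3]='u': occ=0, LF[3]=C('u')+0=14+0=14
L[4]='f': occ=0, LF[4]=C('f')+0=3+0=3
L[5]='n': occ=1, LF[5]=C('n')+1=10+1=11
L[6]='a': occ=0, LF[6]=C('a')+0=1+0=1
L[7]='f': occ=1, LF[7]=C('f')+1=3+1=4
L[8]='f': occ=2, LF[8]=C('f')+2=3+2=5
L[9]='y': occ=0, LF[9]=C('y')+0=15+0=15
L[10]='i': occ=0, LF[10]=C('i')+0=7+0=7
L[11]='o': occ=0, LF[11]=C('o')+0=12+0=12
L[12]='g': occ=0, LF[12]=C('g')+0=6+0=6
L[13]='d': occ=0, LF[13]=C('d')+0=2+0=2
L[14]='m': occ=0, LF[14]=C('m')+0=9+0=9
L[15]='l': occ=0, LF[15]=C('l')+0=8+0=8

Answer: 10 13 0 14 3 11 1 4 5 15 7 12 6 2 9 8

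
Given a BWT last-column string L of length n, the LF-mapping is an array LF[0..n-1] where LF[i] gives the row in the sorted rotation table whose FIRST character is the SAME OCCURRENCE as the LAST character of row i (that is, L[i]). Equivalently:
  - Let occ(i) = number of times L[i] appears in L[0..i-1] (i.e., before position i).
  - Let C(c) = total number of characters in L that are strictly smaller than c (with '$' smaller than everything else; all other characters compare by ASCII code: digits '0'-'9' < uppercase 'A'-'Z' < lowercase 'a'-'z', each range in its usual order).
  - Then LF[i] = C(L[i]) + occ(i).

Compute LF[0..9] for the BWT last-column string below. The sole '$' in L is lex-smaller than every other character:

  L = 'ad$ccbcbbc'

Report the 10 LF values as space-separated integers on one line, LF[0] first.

Answer: 1 9 0 5 6 2 7 3 4 8

Derivation:
Char counts: '$':1, 'a':1, 'b':3, 'c':4, 'd':1
C (first-col start): C('$')=0, C('a')=1, C('b')=2, C('c')=5, C('d')=9
L[0]='a': occ=0, LF[0]=C('a')+0=1+0=1
L[1]='d': occ=0, LF[1]=C('d')+0=9+0=9
L[2]='$': occ=0, LF[2]=C('$')+0=0+0=0
L[3]='c': occ=0, LF[3]=C('c')+0=5+0=5
L[4]='c': occ=1, LF[4]=C('c')+1=5+1=6
L[5]='b': occ=0, LF[5]=C('b')+0=2+0=2
L[6]='c': occ=2, LF[6]=C('c')+2=5+2=7
L[7]='b': occ=1, LF[7]=C('b')+1=2+1=3
L[8]='b': occ=2, LF[8]=C('b')+2=2+2=4
L[9]='c': occ=3, LF[9]=C('c')+3=5+3=8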